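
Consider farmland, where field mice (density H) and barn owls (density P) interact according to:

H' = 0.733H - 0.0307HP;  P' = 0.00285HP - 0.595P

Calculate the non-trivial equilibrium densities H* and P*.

Set dP/dt = 0 with P > 0: 0.00285H - 0.595 = 0, so H* = 0.595/0.00285 = 209.
Set dH/dt = 0 with H > 0: 0.733 - 0.0307P = 0, so P* = 0.733/0.0307 = 23.9.

H* ≈ 209, P* ≈ 23.9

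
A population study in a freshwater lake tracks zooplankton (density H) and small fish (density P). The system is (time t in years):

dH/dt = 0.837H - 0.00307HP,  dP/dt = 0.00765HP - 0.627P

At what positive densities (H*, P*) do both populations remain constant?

Set dP/dt = 0 with P > 0: 0.00765H - 0.627 = 0, so H* = 0.627/0.00765 = 82.
Set dH/dt = 0 with H > 0: 0.837 - 0.00307P = 0, so P* = 0.837/0.00307 = 273.

H* ≈ 82, P* ≈ 273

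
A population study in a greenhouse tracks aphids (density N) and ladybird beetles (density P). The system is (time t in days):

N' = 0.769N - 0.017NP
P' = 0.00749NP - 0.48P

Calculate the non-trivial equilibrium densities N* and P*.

Set dP/dt = 0 with P > 0: 0.00749N - 0.48 = 0, so N* = 0.48/0.00749 = 64.1.
Set dN/dt = 0 with N > 0: 0.769 - 0.017P = 0, so P* = 0.769/0.017 = 45.2.

N* ≈ 64.1, P* ≈ 45.2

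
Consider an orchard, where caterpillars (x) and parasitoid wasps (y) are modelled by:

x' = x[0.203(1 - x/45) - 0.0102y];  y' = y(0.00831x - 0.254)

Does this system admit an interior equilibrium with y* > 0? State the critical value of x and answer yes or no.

Threshold x = 30.6; K > 30.6, so yes, the predator persists.

The predator equation gives dy/dt > 0 only when x > 0.254/0.00831 = 30.6.
Without the predator, x → K = 45. Since 45 > 30.6, the predator can invade and persist.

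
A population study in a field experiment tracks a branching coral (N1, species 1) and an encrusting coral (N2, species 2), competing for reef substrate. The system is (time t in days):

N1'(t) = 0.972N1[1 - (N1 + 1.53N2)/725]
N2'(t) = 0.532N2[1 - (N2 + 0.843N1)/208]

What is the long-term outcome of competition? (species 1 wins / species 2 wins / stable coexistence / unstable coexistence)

species 1 excludes species 2

Compare the nullcline intercepts: K1/α12 = 725/1.53 = 474 > K2 = 208; K2/α21 = 208/0.843 = 247 < K1 = 725.
Since the inequalities point opposite ways, species 1 can invade but species 2 cannot.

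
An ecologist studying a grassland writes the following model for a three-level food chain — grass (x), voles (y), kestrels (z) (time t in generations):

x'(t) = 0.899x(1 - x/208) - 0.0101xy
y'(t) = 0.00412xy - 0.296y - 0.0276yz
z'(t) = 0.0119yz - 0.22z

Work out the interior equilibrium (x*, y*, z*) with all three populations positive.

x* ≈ 165, y* ≈ 18.5, z* ≈ 13.9

From dz/dt = 0: 0.0119y* = 0.22, so y* = 18.5.
From dx/dt = 0: 0.899(1 - x*/208) = 0.0101·18.5, giving x* = 208·(1 - 0.208) = 165.
From dy/dt = 0: 0.00412·165 - 0.296 = 0.0276z*, so z* = 0.383/0.0276 = 13.9.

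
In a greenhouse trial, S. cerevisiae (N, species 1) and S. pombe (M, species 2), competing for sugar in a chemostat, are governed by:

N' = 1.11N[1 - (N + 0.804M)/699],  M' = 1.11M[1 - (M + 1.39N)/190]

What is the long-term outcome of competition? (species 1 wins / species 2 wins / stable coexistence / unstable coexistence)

species 1 excludes species 2

Compare the nullcline intercepts: K1/α12 = 699/0.804 = 869 > K2 = 190; K2/α21 = 190/1.39 = 137 < K1 = 699.
Since the inequalities point opposite ways, species 1 can invade but species 2 cannot.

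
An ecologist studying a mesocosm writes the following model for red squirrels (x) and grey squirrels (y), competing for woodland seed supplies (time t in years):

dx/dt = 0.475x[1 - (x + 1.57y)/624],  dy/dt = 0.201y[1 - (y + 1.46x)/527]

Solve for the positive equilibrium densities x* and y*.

Setting both brackets to zero gives the nullclines x + 1.57y = 624 and 1.46x + y = 527.
Substituting y = 527 - 1.46x into the first: x(1 - 1.57·1.46) = 624 - 1.57·527.
So x* = -203/-1.29 = 157, and then y* = 527 - 1.46·157 = 297.

x* ≈ 157, y* ≈ 297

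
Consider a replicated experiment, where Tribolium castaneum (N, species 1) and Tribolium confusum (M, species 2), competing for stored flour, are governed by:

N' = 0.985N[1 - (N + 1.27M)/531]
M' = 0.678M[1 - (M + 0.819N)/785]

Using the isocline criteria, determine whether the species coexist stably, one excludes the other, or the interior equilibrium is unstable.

species 2 excludes species 1

Compare the nullcline intercepts: K1/α12 = 531/1.27 = 418 < K2 = 785; K2/α21 = 785/0.819 = 958 > K1 = 531.
Since the inequalities point opposite ways, species 2 can invade but species 1 cannot.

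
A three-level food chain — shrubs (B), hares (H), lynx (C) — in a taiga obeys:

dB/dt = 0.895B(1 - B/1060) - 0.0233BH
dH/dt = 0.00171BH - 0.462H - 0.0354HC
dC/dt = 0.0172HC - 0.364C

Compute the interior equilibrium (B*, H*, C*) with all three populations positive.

B* ≈ 476, H* ≈ 21.2, C* ≈ 9.94

From dC/dt = 0: 0.0172H* = 0.364, so H* = 21.2.
From dB/dt = 0: 0.895(1 - B*/1060) = 0.0233·21.2, giving B* = 1060·(1 - 0.551) = 476.
From dH/dt = 0: 0.00171·476 - 0.462 = 0.0354C*, so C* = 0.352/0.0354 = 9.94.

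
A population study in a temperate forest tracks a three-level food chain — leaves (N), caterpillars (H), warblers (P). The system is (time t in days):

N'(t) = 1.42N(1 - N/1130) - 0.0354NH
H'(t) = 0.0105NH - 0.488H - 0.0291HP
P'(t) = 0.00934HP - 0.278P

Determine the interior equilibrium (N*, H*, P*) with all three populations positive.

N* ≈ 292, H* ≈ 29.8, P* ≈ 88.4

From dP/dt = 0: 0.00934H* = 0.278, so H* = 29.8.
From dN/dt = 0: 1.42(1 - N*/1130) = 0.0354·29.8, giving N* = 1130·(1 - 0.742) = 292.
From dH/dt = 0: 0.0105·292 - 0.488 = 0.0291P*, so P* = 2.57/0.0291 = 88.4.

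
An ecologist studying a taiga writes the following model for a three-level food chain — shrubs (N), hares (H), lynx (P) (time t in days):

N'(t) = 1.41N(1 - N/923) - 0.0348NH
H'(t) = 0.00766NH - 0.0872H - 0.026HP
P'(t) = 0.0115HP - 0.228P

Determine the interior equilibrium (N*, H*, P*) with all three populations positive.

N* ≈ 471, H* ≈ 19.8, P* ≈ 136

From dP/dt = 0: 0.0115H* = 0.228, so H* = 19.8.
From dN/dt = 0: 1.41(1 - N*/923) = 0.0348·19.8, giving N* = 923·(1 - 0.489) = 471.
From dH/dt = 0: 0.00766·471 - 0.0872 = 0.026P*, so P* = 3.52/0.026 = 136.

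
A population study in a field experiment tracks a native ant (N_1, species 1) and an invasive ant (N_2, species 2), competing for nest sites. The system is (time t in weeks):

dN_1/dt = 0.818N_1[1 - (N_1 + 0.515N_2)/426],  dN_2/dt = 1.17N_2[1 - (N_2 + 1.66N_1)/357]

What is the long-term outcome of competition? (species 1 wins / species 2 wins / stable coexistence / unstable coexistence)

Compare the nullcline intercepts: K1/α12 = 426/0.515 = 827 > K2 = 357; K2/α21 = 357/1.66 = 215 < K1 = 426.
Since the inequalities point opposite ways, species 1 can invade but species 2 cannot.

species 1 excludes species 2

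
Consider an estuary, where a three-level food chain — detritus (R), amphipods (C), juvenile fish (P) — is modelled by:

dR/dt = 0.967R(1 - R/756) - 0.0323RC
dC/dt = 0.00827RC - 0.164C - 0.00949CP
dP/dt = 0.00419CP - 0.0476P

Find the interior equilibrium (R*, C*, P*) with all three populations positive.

R* ≈ 469, C* ≈ 11.4, P* ≈ 392

From dP/dt = 0: 0.00419C* = 0.0476, so C* = 11.4.
From dR/dt = 0: 0.967(1 - R*/756) = 0.0323·11.4, giving R* = 756·(1 - 0.379) = 469.
From dC/dt = 0: 0.00827·469 - 0.164 = 0.00949P*, so P* = 3.72/0.00949 = 392.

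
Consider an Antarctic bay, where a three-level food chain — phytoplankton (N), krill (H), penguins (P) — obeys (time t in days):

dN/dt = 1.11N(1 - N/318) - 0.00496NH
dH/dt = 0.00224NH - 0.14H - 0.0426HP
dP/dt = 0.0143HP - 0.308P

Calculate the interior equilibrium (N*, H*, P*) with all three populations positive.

N* ≈ 287, H* ≈ 21.5, P* ≈ 11.8

From dP/dt = 0: 0.0143H* = 0.308, so H* = 21.5.
From dN/dt = 0: 1.11(1 - N*/318) = 0.00496·21.5, giving N* = 318·(1 - 0.0962) = 287.
From dH/dt = 0: 0.00224·287 - 0.14 = 0.0426P*, so P* = 0.504/0.0426 = 11.8.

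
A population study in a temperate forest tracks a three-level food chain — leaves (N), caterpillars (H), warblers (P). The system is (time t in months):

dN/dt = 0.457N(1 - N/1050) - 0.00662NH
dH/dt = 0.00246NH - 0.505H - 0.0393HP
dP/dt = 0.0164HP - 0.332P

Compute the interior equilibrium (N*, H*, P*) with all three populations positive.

From dP/dt = 0: 0.0164H* = 0.332, so H* = 20.2.
From dN/dt = 0: 0.457(1 - N*/1050) = 0.00662·20.2, giving N* = 1050·(1 - 0.293) = 742.
From dH/dt = 0: 0.00246·742 - 0.505 = 0.0393P*, so P* = 1.32/0.0393 = 33.6.

N* ≈ 742, H* ≈ 20.2, P* ≈ 33.6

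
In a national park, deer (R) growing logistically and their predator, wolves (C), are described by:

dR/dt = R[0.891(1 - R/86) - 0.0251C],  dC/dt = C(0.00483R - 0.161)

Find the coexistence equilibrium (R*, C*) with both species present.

From dC/dt = 0 with C > 0: 0.00483R* = 0.161, so R* = 33.3.
Substitute into dR/dt = 0: 0.891(1 - 33.3/86) = 0.0251C*.
The bracket is 0.612, giving C* = 0.546/0.0251 = 21.7.

R* ≈ 33.3, C* ≈ 21.7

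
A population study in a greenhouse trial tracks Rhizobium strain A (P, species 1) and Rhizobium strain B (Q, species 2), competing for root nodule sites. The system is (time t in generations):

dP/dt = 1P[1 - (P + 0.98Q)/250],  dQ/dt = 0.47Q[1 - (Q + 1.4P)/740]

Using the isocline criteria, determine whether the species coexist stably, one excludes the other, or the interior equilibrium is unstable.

species 2 excludes species 1

Compare the nullcline intercepts: K1/α12 = 250/0.98 = 255 < K2 = 740; K2/α21 = 740/1.4 = 529 > K1 = 250.
Since the inequalities point opposite ways, species 2 can invade but species 1 cannot.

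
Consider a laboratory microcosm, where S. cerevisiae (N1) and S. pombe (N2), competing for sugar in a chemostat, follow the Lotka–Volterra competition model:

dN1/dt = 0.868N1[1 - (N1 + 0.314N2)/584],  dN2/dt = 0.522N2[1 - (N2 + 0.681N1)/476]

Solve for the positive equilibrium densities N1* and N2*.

Setting both brackets to zero gives the nullclines N1 + 0.314N2 = 584 and 0.681N1 + N2 = 476.
Substituting N2 = 476 - 0.681N1 into the first: N1(1 - 0.314·0.681) = 584 - 0.314·476.
So N1* = 435/0.786 = 553, and then N2* = 476 - 0.681·553 = 99.6.

N1* ≈ 553, N2* ≈ 99.6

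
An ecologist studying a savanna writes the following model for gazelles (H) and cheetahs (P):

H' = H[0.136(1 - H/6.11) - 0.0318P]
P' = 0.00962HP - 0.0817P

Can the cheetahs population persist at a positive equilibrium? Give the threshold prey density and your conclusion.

Threshold H = 8.49; K < 8.49, so no, the predator goes extinct.

The predator equation gives dP/dt > 0 only when H > 0.0817/0.00962 = 8.49.
Without the predator, H → K = 6.11. Since 6.11 < 8.49, the predator cannot invade.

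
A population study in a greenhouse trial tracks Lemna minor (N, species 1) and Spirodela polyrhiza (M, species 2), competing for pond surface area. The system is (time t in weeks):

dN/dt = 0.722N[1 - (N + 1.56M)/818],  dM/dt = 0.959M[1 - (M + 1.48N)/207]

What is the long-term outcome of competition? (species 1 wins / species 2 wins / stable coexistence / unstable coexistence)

species 1 excludes species 2

Compare the nullcline intercepts: K1/α12 = 818/1.56 = 524 > K2 = 207; K2/α21 = 207/1.48 = 140 < K1 = 818.
Since the inequalities point opposite ways, species 1 can invade but species 2 cannot.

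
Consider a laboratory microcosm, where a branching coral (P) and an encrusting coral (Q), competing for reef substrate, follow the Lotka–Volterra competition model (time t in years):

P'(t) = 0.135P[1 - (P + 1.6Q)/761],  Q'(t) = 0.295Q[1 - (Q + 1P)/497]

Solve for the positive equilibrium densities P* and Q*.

P* ≈ 57, Q* ≈ 440

Setting both brackets to zero gives the nullclines P + 1.6Q = 761 and 1P + Q = 497.
Substituting Q = 497 - 1P into the first: P(1 - 1.6·1) = 761 - 1.6·497.
So P* = -34.2/-0.6 = 57, and then Q* = 497 - 1·57 = 440.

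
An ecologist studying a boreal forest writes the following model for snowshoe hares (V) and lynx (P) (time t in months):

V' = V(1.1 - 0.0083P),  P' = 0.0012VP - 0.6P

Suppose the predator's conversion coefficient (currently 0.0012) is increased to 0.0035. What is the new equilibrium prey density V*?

At the interior fixed point, setting dP/dt = 0 with P > 0 fixes V* = (predator death rate)/(VP coefficient) — independent of the other coefficients.
With the change, V* = 0.6/0.0035 = 171; it falls from 500.

V* ≈ 171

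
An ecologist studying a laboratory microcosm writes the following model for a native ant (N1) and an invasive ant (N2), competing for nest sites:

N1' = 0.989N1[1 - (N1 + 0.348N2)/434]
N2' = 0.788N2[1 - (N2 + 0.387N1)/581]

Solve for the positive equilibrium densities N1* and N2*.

N1* ≈ 268, N2* ≈ 477

Setting both brackets to zero gives the nullclines N1 + 0.348N2 = 434 and 0.387N1 + N2 = 581.
Substituting N2 = 581 - 0.387N1 into the first: N1(1 - 0.348·0.387) = 434 - 0.348·581.
So N1* = 232/0.865 = 268, and then N2* = 581 - 0.387·268 = 477.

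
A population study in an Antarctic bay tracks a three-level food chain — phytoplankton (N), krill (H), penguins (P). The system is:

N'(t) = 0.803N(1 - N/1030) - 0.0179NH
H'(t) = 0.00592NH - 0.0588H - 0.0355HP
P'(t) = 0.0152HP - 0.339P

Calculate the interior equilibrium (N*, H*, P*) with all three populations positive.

N* ≈ 518, H* ≈ 22.3, P* ≈ 84.7

From dP/dt = 0: 0.0152H* = 0.339, so H* = 22.3.
From dN/dt = 0: 0.803(1 - N*/1030) = 0.0179·22.3, giving N* = 1030·(1 - 0.497) = 518.
From dH/dt = 0: 0.00592·518 - 0.0588 = 0.0355P*, so P* = 3.01/0.0355 = 84.7.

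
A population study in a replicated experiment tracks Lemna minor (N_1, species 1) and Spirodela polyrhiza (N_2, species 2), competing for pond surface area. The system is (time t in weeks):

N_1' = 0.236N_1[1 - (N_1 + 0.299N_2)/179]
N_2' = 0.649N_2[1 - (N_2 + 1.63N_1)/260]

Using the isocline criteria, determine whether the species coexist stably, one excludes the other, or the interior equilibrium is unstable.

species 1 excludes species 2

Compare the nullcline intercepts: K1/α12 = 179/0.299 = 599 > K2 = 260; K2/α21 = 260/1.63 = 160 < K1 = 179.
Since the inequalities point opposite ways, species 1 can invade but species 2 cannot.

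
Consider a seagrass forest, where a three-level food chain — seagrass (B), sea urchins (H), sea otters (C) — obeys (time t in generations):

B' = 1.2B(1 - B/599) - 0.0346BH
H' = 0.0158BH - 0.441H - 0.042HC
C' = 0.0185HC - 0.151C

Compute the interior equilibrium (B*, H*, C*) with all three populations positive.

B* ≈ 458, H* ≈ 8.16, C* ≈ 162

From dC/dt = 0: 0.0185H* = 0.151, so H* = 8.16.
From dB/dt = 0: 1.2(1 - B*/599) = 0.0346·8.16, giving B* = 599·(1 - 0.235) = 458.
From dH/dt = 0: 0.0158·458 - 0.441 = 0.042C*, so C* = 6.8/0.042 = 162.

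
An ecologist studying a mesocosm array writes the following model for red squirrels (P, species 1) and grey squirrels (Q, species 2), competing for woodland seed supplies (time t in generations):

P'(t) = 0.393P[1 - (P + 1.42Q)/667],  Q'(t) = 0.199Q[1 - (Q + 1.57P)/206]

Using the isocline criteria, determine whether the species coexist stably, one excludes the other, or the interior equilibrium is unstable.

species 1 excludes species 2

Compare the nullcline intercepts: K1/α12 = 667/1.42 = 470 > K2 = 206; K2/α21 = 206/1.57 = 131 < K1 = 667.
Since the inequalities point opposite ways, species 1 can invade but species 2 cannot.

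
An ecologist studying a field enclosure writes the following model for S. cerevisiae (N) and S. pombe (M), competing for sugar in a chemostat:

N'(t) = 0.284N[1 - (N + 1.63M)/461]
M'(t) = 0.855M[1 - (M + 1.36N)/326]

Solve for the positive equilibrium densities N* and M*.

N* ≈ 57.8, M* ≈ 247

Setting both brackets to zero gives the nullclines N + 1.63M = 461 and 1.36N + M = 326.
Substituting M = 326 - 1.36N into the first: N(1 - 1.63·1.36) = 461 - 1.63·326.
So N* = -70.4/-1.22 = 57.8, and then M* = 326 - 1.36·57.8 = 247.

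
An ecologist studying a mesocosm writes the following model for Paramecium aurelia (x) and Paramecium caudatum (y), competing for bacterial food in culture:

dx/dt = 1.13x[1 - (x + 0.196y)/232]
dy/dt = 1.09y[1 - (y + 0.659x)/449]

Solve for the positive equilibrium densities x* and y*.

x* ≈ 165, y* ≈ 340

Setting both brackets to zero gives the nullclines x + 0.196y = 232 and 0.659x + y = 449.
Substituting y = 449 - 0.659x into the first: x(1 - 0.196·0.659) = 232 - 0.196·449.
So x* = 144/0.871 = 165, and then y* = 449 - 0.659·165 = 340.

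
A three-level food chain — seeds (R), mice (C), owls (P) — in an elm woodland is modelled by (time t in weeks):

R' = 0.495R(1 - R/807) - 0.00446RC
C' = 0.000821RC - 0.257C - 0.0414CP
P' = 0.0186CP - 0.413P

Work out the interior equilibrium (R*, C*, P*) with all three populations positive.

R* ≈ 646, C* ≈ 22.2, P* ≈ 6.59

From dP/dt = 0: 0.0186C* = 0.413, so C* = 22.2.
From dR/dt = 0: 0.495(1 - R*/807) = 0.00446·22.2, giving R* = 807·(1 - 0.2) = 646.
From dC/dt = 0: 0.000821·646 - 0.257 = 0.0414P*, so P* = 0.273/0.0414 = 6.59.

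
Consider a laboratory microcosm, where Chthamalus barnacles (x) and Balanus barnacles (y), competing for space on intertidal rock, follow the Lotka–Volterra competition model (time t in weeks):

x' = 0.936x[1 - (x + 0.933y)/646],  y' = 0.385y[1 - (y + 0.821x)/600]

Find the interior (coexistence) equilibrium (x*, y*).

Setting both brackets to zero gives the nullclines x + 0.933y = 646 and 0.821x + y = 600.
Substituting y = 600 - 0.821x into the first: x(1 - 0.933·0.821) = 646 - 0.933·600.
So x* = 86.2/0.234 = 368, and then y* = 600 - 0.821·368 = 298.

x* ≈ 368, y* ≈ 298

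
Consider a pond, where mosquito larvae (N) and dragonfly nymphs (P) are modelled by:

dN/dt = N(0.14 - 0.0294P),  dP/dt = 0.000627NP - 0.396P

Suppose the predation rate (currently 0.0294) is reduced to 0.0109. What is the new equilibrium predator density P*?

At the interior fixed point, setting dN/dt = 0 with N > 0 fixes P* = (prey growth rate)/(NP coefficient) — independent of the other coefficients.
With the change, P* = 0.14/0.0109 = 12.8; it rises from 4.76.

P* ≈ 12.8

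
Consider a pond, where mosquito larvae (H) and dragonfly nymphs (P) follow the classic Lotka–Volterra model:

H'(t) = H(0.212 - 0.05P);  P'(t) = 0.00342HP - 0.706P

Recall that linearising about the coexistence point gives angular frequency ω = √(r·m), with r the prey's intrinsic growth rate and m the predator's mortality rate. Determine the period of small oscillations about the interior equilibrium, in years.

Here r = 0.212 and m = 0.706, so r·m = 0.15.
ω = √0.15 = 0.387 per year, hence T = 2π/ω ≈ 16.2 years.

T ≈ 16.2 years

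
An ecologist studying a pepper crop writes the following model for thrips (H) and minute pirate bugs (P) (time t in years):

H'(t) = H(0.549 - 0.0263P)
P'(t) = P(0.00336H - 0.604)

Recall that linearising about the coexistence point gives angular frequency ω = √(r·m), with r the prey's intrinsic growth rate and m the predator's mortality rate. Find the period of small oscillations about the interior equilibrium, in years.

T ≈ 10.9 years

Here r = 0.549 and m = 0.604, so r·m = 0.332.
ω = √0.332 = 0.576 per year, hence T = 2π/ω ≈ 10.9 years.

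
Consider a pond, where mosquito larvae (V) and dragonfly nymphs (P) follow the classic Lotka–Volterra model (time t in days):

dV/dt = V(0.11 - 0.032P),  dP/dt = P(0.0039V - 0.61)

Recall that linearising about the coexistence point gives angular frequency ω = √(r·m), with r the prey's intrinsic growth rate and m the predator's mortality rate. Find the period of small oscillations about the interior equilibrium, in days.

T ≈ 24.3 days

Here r = 0.11 and m = 0.61, so r·m = 0.0671.
ω = √0.0671 = 0.259 per day, hence T = 2π/ω ≈ 24.3 days.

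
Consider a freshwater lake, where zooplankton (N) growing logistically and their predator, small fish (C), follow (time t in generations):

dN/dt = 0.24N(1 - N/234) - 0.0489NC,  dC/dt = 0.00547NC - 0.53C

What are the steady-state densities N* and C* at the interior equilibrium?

N* ≈ 96.9, C* ≈ 2.88

From dC/dt = 0 with C > 0: 0.00547N* = 0.53, so N* = 96.9.
Substitute into dN/dt = 0: 0.24(1 - 96.9/234) = 0.0489C*.
The bracket is 0.586, giving C* = 0.141/0.0489 = 2.88.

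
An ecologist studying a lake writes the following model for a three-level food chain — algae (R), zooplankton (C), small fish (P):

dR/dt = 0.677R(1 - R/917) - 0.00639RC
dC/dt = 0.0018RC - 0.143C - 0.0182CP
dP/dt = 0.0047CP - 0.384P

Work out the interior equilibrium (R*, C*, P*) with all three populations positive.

R* ≈ 210, C* ≈ 81.7, P* ≈ 12.9

From dP/dt = 0: 0.0047C* = 0.384, so C* = 81.7.
From dR/dt = 0: 0.677(1 - R*/917) = 0.00639·81.7, giving R* = 917·(1 - 0.771) = 210.
From dC/dt = 0: 0.0018·210 - 0.143 = 0.0182P*, so P* = 0.235/0.0182 = 12.9.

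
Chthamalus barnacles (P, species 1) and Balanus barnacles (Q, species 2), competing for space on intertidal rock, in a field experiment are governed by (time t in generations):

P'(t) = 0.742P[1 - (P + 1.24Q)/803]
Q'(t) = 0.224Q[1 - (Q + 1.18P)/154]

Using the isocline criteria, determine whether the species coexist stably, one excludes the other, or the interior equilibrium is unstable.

species 1 excludes species 2

Compare the nullcline intercepts: K1/α12 = 803/1.24 = 648 > K2 = 154; K2/α21 = 154/1.18 = 131 < K1 = 803.
Since the inequalities point opposite ways, species 1 can invade but species 2 cannot.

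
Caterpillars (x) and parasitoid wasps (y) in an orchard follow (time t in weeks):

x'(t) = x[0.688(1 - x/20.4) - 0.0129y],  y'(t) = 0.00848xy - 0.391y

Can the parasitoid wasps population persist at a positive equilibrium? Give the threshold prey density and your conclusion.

The predator equation gives dy/dt > 0 only when x > 0.391/0.00848 = 46.1.
Without the predator, x → K = 20.4. Since 20.4 < 46.1, the predator cannot invade.

Threshold x = 46.1; K < 46.1, so no, the predator goes extinct.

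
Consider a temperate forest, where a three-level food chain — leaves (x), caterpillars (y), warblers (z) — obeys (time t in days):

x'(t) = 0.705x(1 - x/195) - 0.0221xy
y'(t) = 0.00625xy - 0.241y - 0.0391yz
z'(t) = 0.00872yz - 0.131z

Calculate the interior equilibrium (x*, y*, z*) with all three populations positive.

x* ≈ 103, y* ≈ 15, z* ≈ 10.3

From dz/dt = 0: 0.00872y* = 0.131, so y* = 15.
From dx/dt = 0: 0.705(1 - x*/195) = 0.0221·15, giving x* = 195·(1 - 0.471) = 103.
From dy/dt = 0: 0.00625·103 - 0.241 = 0.0391z*, so z* = 0.404/0.0391 = 10.3.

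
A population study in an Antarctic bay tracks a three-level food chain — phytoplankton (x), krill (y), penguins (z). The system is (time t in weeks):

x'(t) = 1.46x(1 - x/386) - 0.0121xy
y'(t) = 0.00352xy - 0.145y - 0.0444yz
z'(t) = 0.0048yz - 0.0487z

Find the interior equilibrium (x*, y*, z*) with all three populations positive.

From dz/dt = 0: 0.0048y* = 0.0487, so y* = 10.1.
From dx/dt = 0: 1.46(1 - x*/386) = 0.0121·10.1, giving x* = 386·(1 - 0.0841) = 354.
From dy/dt = 0: 0.00352·354 - 0.145 = 0.0444z*, so z* = 1.1/0.0444 = 24.8.

x* ≈ 354, y* ≈ 10.1, z* ≈ 24.8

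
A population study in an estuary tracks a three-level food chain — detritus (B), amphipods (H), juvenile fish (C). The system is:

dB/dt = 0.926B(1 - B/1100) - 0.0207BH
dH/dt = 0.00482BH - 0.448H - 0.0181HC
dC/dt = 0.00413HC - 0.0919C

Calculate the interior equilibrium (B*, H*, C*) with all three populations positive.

B* ≈ 553, H* ≈ 22.3, C* ≈ 122

From dC/dt = 0: 0.00413H* = 0.0919, so H* = 22.3.
From dB/dt = 0: 0.926(1 - B*/1100) = 0.0207·22.3, giving B* = 1100·(1 - 0.497) = 553.
From dH/dt = 0: 0.00482·553 - 0.448 = 0.0181C*, so C* = 2.22/0.0181 = 122.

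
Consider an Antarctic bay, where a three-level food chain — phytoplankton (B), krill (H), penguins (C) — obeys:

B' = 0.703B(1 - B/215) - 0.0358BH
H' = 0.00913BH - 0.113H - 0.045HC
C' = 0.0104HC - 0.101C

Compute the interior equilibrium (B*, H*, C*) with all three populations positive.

From dC/dt = 0: 0.0104H* = 0.101, so H* = 9.71.
From dB/dt = 0: 0.703(1 - B*/215) = 0.0358·9.71, giving B* = 215·(1 - 0.495) = 109.
From dH/dt = 0: 0.00913·109 - 0.113 = 0.045C*, so C* = 0.879/0.045 = 19.5.

B* ≈ 109, H* ≈ 9.71, C* ≈ 19.5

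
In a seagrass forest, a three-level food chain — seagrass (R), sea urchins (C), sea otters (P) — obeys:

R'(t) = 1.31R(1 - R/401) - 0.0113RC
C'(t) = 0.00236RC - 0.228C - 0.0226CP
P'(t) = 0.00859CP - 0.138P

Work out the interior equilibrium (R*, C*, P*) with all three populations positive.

From dP/dt = 0: 0.00859C* = 0.138, so C* = 16.1.
From dR/dt = 0: 1.31(1 - R*/401) = 0.0113·16.1, giving R* = 401·(1 - 0.139) = 345.
From dC/dt = 0: 0.00236·345 - 0.228 = 0.0226P*, so P* = 0.587/0.0226 = 26.

R* ≈ 345, C* ≈ 16.1, P* ≈ 26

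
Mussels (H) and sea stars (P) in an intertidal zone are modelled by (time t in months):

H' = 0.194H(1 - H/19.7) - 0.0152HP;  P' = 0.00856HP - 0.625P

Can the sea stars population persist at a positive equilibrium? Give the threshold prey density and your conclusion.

The predator equation gives dP/dt > 0 only when H > 0.625/0.00856 = 73.
Without the predator, H → K = 19.7. Since 19.7 < 73, the predator cannot invade.

Threshold H = 73; K < 73, so no, the predator goes extinct.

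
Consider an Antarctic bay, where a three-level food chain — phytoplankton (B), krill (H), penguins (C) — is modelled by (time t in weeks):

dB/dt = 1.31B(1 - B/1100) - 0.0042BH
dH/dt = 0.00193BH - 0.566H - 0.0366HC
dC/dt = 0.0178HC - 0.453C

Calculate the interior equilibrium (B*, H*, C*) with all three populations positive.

From dC/dt = 0: 0.0178H* = 0.453, so H* = 25.4.
From dB/dt = 0: 1.31(1 - B*/1100) = 0.0042·25.4, giving B* = 1100·(1 - 0.0816) = 1010.
From dH/dt = 0: 0.00193·1010 - 0.566 = 0.0366C*, so C* = 1.38/0.0366 = 37.8.

B* ≈ 1010, H* ≈ 25.4, C* ≈ 37.8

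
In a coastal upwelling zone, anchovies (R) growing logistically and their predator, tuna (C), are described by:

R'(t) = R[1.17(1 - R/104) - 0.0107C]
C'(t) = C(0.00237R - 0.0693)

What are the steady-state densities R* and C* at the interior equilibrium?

R* ≈ 29.2, C* ≈ 78.6

From dC/dt = 0 with C > 0: 0.00237R* = 0.0693, so R* = 29.2.
Substitute into dR/dt = 0: 1.17(1 - 29.2/104) = 0.0107C*.
The bracket is 0.719, giving C* = 0.841/0.0107 = 78.6.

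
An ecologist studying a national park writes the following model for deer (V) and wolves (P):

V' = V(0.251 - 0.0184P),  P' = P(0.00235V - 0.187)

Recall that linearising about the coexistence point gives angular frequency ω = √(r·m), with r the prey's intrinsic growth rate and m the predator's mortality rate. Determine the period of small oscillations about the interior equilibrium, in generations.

T ≈ 29 generations

Here r = 0.251 and m = 0.187, so r·m = 0.0469.
ω = √0.0469 = 0.217 per generation, hence T = 2π/ω ≈ 29 generations.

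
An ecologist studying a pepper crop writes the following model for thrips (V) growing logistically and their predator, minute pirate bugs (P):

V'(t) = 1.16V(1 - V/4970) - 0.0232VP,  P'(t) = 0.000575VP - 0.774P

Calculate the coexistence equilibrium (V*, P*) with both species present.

From dP/dt = 0 with P > 0: 0.000575V* = 0.774, so V* = 1350.
Substitute into dV/dt = 0: 1.16(1 - 1350/4970) = 0.0232P*.
The bracket is 0.729, giving P* = 0.846/0.0232 = 36.5.

V* ≈ 1350, P* ≈ 36.5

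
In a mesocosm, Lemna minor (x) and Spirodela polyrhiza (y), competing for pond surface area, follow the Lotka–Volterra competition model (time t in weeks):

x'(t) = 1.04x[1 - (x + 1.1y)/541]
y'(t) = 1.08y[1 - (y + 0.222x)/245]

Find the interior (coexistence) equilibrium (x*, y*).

Setting both brackets to zero gives the nullclines x + 1.1y = 541 and 0.222x + y = 245.
Substituting y = 245 - 0.222x into the first: x(1 - 1.1·0.222) = 541 - 1.1·245.
So x* = 272/0.756 = 359, and then y* = 245 - 0.222·359 = 165.

x* ≈ 359, y* ≈ 165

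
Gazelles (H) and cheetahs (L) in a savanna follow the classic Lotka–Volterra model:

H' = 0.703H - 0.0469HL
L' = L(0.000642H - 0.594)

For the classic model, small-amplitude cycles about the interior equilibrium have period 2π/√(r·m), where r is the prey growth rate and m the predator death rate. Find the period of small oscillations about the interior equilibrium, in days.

Here r = 0.703 and m = 0.594, so r·m = 0.418.
ω = √0.418 = 0.646 per day, hence T = 2π/ω ≈ 9.72 days.

T ≈ 9.72 days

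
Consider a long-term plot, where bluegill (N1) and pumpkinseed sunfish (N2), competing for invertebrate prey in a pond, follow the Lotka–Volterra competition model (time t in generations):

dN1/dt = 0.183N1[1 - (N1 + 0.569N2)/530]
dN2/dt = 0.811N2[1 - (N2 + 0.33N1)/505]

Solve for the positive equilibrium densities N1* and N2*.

Setting both brackets to zero gives the nullclines N1 + 0.569N2 = 530 and 0.33N1 + N2 = 505.
Substituting N2 = 505 - 0.33N1 into the first: N1(1 - 0.569·0.33) = 530 - 0.569·505.
So N1* = 243/0.812 = 299, and then N2* = 505 - 0.33·299 = 406.

N1* ≈ 299, N2* ≈ 406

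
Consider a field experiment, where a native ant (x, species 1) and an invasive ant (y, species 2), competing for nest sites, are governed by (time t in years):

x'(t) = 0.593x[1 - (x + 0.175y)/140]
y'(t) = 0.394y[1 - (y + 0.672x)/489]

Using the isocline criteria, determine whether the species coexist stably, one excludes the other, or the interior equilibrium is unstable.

Compare the nullcline intercepts: K1/α12 = 140/0.175 = 800 > K2 = 489; K2/α21 = 489/0.672 = 728 > K1 = 140.
Since both inequalities hold, each species can invade when rare, so the interior equilibrium is stable.

stable coexistence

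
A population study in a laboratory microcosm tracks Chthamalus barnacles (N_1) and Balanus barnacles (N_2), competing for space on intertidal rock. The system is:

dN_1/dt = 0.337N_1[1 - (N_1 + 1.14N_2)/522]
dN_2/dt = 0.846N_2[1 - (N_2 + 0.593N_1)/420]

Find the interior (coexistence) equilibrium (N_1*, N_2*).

Setting both brackets to zero gives the nullclines N_1 + 1.14N_2 = 522 and 0.593N_1 + N_2 = 420.
Substituting N_2 = 420 - 0.593N_1 into the first: N_1(1 - 1.14·0.593) = 522 - 1.14·420.
So N_1* = 43.2/0.324 = 133, and then N_2* = 420 - 0.593·133 = 341.

N_1* ≈ 133, N_2* ≈ 341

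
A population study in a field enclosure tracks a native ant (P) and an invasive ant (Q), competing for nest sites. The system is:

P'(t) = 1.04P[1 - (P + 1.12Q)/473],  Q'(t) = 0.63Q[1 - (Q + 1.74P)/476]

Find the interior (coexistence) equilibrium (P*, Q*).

P* ≈ 63.4, Q* ≈ 366

Setting both brackets to zero gives the nullclines P + 1.12Q = 473 and 1.74P + Q = 476.
Substituting Q = 476 - 1.74P into the first: P(1 - 1.12·1.74) = 473 - 1.12·476.
So P* = -60.1/-0.949 = 63.4, and then Q* = 476 - 1.74·63.4 = 366.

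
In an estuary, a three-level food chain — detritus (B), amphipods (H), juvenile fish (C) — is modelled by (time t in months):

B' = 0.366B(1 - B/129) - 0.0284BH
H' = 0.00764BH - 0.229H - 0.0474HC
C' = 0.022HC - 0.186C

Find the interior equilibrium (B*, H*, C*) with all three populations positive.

B* ≈ 44.4, H* ≈ 8.45, C* ≈ 2.32

From dC/dt = 0: 0.022H* = 0.186, so H* = 8.45.
From dB/dt = 0: 0.366(1 - B*/129) = 0.0284·8.45, giving B* = 129·(1 - 0.656) = 44.4.
From dH/dt = 0: 0.00764·44.4 - 0.229 = 0.0474C*, so C* = 0.11/0.0474 = 2.32.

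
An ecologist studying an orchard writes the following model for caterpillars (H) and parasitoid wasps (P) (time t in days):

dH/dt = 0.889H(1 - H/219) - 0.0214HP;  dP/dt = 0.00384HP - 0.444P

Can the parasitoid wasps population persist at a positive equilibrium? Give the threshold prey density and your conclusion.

Threshold H = 116; K > 116, so yes, the predator persists.

The predator equation gives dP/dt > 0 only when H > 0.444/0.00384 = 116.
Without the predator, H → K = 219. Since 219 > 116, the predator can invade and persist.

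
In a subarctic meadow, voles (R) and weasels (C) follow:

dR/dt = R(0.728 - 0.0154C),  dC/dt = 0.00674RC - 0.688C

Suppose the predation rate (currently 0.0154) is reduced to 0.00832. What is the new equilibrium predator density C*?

At the interior fixed point, setting dR/dt = 0 with R > 0 fixes C* = (prey growth rate)/(RC coefficient) — independent of the other coefficients.
With the change, C* = 0.728/0.00832 = 87.5; it rises from 47.3.

C* ≈ 87.5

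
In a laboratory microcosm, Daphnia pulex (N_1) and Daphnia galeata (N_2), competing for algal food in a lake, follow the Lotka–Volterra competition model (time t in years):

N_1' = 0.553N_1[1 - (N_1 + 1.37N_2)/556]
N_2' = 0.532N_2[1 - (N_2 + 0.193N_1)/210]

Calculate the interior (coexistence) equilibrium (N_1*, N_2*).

Setting both brackets to zero gives the nullclines N_1 + 1.37N_2 = 556 and 0.193N_1 + N_2 = 210.
Substituting N_2 = 210 - 0.193N_1 into the first: N_1(1 - 1.37·0.193) = 556 - 1.37·210.
So N_1* = 268/0.736 = 365, and then N_2* = 210 - 0.193·365 = 140.

N_1* ≈ 365, N_2* ≈ 140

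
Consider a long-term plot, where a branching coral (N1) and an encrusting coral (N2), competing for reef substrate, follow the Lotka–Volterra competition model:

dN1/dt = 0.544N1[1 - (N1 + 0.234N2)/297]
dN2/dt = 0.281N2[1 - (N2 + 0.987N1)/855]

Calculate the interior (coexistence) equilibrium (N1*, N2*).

Setting both brackets to zero gives the nullclines N1 + 0.234N2 = 297 and 0.987N1 + N2 = 855.
Substituting N2 = 855 - 0.987N1 into the first: N1(1 - 0.234·0.987) = 297 - 0.234·855.
So N1* = 96.9/0.769 = 126, and then N2* = 855 - 0.987·126 = 731.

N1* ≈ 126, N2* ≈ 731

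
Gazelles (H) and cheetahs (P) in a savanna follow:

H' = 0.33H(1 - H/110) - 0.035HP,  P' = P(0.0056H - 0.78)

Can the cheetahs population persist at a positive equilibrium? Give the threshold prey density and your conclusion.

Threshold H = 139; K < 139, so no, the predator goes extinct.

The predator equation gives dP/dt > 0 only when H > 0.78/0.0056 = 139.
Without the predator, H → K = 110. Since 110 < 139, the predator cannot invade.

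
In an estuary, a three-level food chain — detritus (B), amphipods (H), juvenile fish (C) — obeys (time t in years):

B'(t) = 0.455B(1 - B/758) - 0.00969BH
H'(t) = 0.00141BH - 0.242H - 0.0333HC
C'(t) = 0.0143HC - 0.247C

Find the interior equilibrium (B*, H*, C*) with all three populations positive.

From dC/dt = 0: 0.0143H* = 0.247, so H* = 17.3.
From dB/dt = 0: 0.455(1 - B*/758) = 0.00969·17.3, giving B* = 758·(1 - 0.368) = 479.
From dH/dt = 0: 0.00141·479 - 0.242 = 0.0333C*, so C* = 0.434/0.0333 = 13.

B* ≈ 479, H* ≈ 17.3, C* ≈ 13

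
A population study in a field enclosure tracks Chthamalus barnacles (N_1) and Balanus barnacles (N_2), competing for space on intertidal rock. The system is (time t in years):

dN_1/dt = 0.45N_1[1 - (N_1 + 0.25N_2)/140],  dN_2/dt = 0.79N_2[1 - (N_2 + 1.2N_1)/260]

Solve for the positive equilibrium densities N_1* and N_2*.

Setting both brackets to zero gives the nullclines N_1 + 0.25N_2 = 140 and 1.2N_1 + N_2 = 260.
Substituting N_2 = 260 - 1.2N_1 into the first: N_1(1 - 0.25·1.2) = 140 - 0.25·260.
So N_1* = 75/0.7 = 107, and then N_2* = 260 - 1.2·107 = 131.

N_1* ≈ 107, N_2* ≈ 131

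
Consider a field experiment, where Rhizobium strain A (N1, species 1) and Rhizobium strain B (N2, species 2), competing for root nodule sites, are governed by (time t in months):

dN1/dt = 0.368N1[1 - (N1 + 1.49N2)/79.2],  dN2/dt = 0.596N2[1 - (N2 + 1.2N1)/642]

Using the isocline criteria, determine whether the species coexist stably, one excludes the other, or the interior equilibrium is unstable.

Compare the nullcline intercepts: K1/α12 = 79.2/1.49 = 53.2 < K2 = 642; K2/α21 = 642/1.2 = 535 > K1 = 79.2.
Since the inequalities point opposite ways, species 2 can invade but species 1 cannot.

species 2 excludes species 1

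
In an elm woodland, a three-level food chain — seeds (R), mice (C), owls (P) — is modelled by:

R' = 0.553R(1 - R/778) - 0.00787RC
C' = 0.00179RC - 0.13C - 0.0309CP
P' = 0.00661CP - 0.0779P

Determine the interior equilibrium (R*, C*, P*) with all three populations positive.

From dP/dt = 0: 0.00661C* = 0.0779, so C* = 11.8.
From dR/dt = 0: 0.553(1 - R*/778) = 0.00787·11.8, giving R* = 778·(1 - 0.168) = 648.
From dC/dt = 0: 0.00179·648 - 0.13 = 0.0309P*, so P* = 1.03/0.0309 = 33.3.

R* ≈ 648, C* ≈ 11.8, P* ≈ 33.3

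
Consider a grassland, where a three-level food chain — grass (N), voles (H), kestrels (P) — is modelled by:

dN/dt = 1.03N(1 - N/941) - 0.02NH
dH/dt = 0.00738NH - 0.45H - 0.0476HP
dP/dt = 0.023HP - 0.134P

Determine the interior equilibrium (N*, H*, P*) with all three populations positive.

From dP/dt = 0: 0.023H* = 0.134, so H* = 5.83.
From dN/dt = 0: 1.03(1 - N*/941) = 0.02·5.83, giving N* = 941·(1 - 0.113) = 835.
From dH/dt = 0: 0.00738·835 - 0.45 = 0.0476P*, so P* = 5.71/0.0476 = 120.

N* ≈ 835, H* ≈ 5.83, P* ≈ 120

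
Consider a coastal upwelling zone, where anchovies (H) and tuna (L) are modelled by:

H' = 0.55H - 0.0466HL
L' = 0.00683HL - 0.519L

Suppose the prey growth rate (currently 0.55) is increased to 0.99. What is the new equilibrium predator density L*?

L* ≈ 21.2

At the interior fixed point, setting dH/dt = 0 with H > 0 fixes L* = (prey growth rate)/(HL coefficient) — independent of the other coefficients.
With the change, L* = 0.99/0.0466 = 21.2; it rises from 11.8.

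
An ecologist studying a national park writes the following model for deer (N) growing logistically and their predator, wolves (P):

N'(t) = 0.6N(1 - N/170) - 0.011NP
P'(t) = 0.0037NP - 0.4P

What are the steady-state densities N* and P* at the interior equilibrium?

N* ≈ 108, P* ≈ 19.9

From dP/dt = 0 with P > 0: 0.0037N* = 0.4, so N* = 108.
Substitute into dN/dt = 0: 0.6(1 - 108/170) = 0.011P*.
The bracket is 0.364, giving P* = 0.218/0.011 = 19.9.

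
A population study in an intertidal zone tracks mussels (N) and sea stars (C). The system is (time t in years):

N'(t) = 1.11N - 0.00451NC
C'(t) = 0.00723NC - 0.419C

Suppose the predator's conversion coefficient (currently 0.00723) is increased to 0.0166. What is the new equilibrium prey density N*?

N* ≈ 25.2

At the interior fixed point, setting dC/dt = 0 with C > 0 fixes N* = (predator death rate)/(NC coefficient) — independent of the other coefficients.
With the change, N* = 0.419/0.0166 = 25.2; it falls from 58.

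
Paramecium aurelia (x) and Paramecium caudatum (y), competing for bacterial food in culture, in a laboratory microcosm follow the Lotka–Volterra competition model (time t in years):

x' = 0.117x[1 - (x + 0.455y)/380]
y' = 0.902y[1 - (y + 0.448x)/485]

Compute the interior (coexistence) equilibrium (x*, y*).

Setting both brackets to zero gives the nullclines x + 0.455y = 380 and 0.448x + y = 485.
Substituting y = 485 - 0.448x into the first: x(1 - 0.455·0.448) = 380 - 0.455·485.
So x* = 159/0.796 = 200, and then y* = 485 - 0.448·200 = 395.

x* ≈ 200, y* ≈ 395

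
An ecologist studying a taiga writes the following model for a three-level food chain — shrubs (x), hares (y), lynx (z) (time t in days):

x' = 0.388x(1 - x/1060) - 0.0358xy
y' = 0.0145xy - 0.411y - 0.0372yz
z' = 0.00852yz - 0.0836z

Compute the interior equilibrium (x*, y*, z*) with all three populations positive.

x* ≈ 100, y* ≈ 9.81, z* ≈ 28.1

From dz/dt = 0: 0.00852y* = 0.0836, so y* = 9.81.
From dx/dt = 0: 0.388(1 - x*/1060) = 0.0358·9.81, giving x* = 1060·(1 - 0.905) = 100.
From dy/dt = 0: 0.0145·100 - 0.411 = 0.0372z*, so z* = 1.04/0.0372 = 28.1.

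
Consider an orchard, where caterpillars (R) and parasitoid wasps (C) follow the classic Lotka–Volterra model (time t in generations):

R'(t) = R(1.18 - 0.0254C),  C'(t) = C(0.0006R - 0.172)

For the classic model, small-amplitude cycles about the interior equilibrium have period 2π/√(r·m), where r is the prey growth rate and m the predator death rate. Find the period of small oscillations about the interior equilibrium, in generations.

Here r = 1.18 and m = 0.172, so r·m = 0.203.
ω = √0.203 = 0.451 per generation, hence T = 2π/ω ≈ 13.9 generations.

T ≈ 13.9 generations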